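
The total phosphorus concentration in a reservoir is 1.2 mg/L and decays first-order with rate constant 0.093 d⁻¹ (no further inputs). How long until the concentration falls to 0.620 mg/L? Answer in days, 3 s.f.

7.10 d

t = ln(C₀/C)/k = ln(1.2/0.620)/0.093 = 0.6604/0.093 = 7.101 d.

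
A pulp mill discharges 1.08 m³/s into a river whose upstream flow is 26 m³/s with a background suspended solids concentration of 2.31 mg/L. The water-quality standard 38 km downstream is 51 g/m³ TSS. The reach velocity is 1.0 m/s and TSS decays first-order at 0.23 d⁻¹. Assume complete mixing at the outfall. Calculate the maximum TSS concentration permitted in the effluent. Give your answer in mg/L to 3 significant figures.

Travel time to the compliance point: t = 3.8e+04/1.0 = 3.8e+04 s = 0.4398 d; decay factor exp(−0.23·0.4398) = 0.9038.
So the concentration just after mixing may be at most 51/0.9038 = 56.43 mg/L.
Mass balance: 56.43·27.08 = 1.08·Cₑ + 26·2.31.
Cₑ = (1528 − 60.06) / 1.08 = 1359 mg/L.

1360 mg/L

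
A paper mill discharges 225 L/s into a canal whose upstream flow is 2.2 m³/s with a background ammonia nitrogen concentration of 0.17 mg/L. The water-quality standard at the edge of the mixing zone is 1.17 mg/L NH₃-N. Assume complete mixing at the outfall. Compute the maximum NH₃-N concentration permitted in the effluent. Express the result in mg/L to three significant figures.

10.9 mg/L

225 L/s = 0.225 m³/s.
Mass balance: 1.17·2.425 = 0.225·Cₑ + 2.2·0.17.
Cₑ = (2.837 − 0.374) / 0.225 = 10.95 mg/L.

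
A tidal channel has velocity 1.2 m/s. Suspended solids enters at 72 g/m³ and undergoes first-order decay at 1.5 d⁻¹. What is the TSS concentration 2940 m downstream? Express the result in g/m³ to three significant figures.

Travel time t = 2940 m / 1.2 m/s = 2940/1.2 = 2450 s = 0.02836 d.
First-order decay: C = 72·exp(−1.5·0.02836) = 72·0.9584 = 69 g/m³.

69.0 g/m³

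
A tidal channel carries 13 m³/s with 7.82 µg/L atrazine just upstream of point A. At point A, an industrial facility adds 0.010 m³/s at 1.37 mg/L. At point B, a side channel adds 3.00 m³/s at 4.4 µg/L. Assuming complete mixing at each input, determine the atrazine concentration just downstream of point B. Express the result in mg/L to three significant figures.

7.82 µg/L = 0.00782 mg/L.
After input A: C = (13·0.00782 + 0.01·1.37) / 13.01 = 0.008867 mg/L.
4.4 µg/L = 0.0044 mg/L.
After input B: C = (13.01·0.008867 + 3·0.0044) / 16.01 = 0.00803 mg/L.

0.00803 mg/L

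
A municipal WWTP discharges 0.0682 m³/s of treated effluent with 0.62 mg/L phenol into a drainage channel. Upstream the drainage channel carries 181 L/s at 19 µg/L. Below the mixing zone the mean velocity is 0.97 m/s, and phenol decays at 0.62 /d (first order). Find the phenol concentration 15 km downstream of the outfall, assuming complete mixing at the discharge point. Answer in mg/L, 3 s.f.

181 L/s = 0.181 m³/s.
19 µg/L = 0.019 mg/L.
After complete mixing, C₀ = (0.0682·0.62 + 0.181·0.019) / 0.2492 = 0.1835 mg/L.
Travel time t = 1.5e+04 m / 0.97 m/s = 1.546e+04 s = 0.179 d.
C = 0.1835·exp(−0.62·0.179) = 0.1835·0.895 = 0.1642 mg/L.

0.164 mg/L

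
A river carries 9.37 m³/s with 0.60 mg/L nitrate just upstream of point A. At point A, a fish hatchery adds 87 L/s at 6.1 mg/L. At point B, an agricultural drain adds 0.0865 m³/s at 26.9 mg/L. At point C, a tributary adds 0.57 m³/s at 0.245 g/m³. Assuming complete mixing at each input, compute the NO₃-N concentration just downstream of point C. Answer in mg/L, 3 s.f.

87 L/s = 0.087 m³/s.
After input A: C = (9.37·0.6 + 0.087·6.1) / 9.457 = 0.6506 mg/L.
After input B: C = (9.457·0.6506 + 0.0865·26.9) / 9.543 = 0.8885 mg/L.
After input C: C = (9.543·0.8885 + 0.57·0.245) / 10.11 = 0.8522 mg/L.

0.852 mg/L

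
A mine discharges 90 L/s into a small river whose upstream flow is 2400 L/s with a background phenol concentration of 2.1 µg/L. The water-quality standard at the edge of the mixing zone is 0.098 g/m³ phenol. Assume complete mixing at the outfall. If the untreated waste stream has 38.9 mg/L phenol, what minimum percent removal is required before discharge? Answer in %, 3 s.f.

93.2 %

90 L/s = 0.09 m³/s.
2400 L/s = 2.4 m³/s.
2.1 µg/L = 0.0021 mg/L.
Mass balance: 0.098·2.49 = 0.09·Cₑ + 2.4·0.0021.
Cₑ = (0.244 − 0.00504) / 0.09 = 2.655 mg/L.
Required removal = 1 − 2.655/38.9 = 93.17 %.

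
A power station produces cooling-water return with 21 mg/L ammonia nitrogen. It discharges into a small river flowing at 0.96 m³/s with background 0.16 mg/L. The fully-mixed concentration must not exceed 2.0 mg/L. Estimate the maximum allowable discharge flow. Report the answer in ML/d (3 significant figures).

Mass balance at complete mixing: C_std·(Q_w + Q_r) = Q_w·C_e + Q_r·C_b.
Rearranging, Q_w = Q_r·(C_std − C_b)/(C_e − C_std) = 0.96·(2 − 0.16) / (21 − 2) = 0.09297 m³/s.
= 8.032 ML/d.

8.03 ML/d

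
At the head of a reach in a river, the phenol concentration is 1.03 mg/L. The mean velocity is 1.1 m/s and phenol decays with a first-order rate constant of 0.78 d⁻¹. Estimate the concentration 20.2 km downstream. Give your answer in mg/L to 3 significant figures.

0.873 mg/L

Travel time t = 20.2 km / 1.1 m/s = 2.02e+04/1.1 = 1.836e+04 s = 0.2125 d.
First-order decay: C = 1.03·exp(−0.78·0.2125) = 1.03·0.8472 = 0.8726 mg/L.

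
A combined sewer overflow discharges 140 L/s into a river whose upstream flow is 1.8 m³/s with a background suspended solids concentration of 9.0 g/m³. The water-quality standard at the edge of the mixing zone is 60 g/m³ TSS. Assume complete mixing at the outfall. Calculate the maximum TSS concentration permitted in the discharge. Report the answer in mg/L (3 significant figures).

140 L/s = 0.14 m³/s.
Mass balance: 60·1.94 = 0.14·Cₑ + 1.8·9.
Cₑ = (116.4 − 16.2) / 0.14 = 715.7 mg/L.

716 mg/L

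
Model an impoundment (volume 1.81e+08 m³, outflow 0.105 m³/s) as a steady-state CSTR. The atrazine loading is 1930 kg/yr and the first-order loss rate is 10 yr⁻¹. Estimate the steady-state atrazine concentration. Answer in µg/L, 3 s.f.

1.06 µg/L

Outflow Q = 0.105 m³/s × 3.156e+07 s/yr = 3.314e+06 m³/yr.
Steady-state CSTR mass balance: W = Q·C + k·V·C, so C = W/(Q + kV).
Q + kV = 3.314e+06 + 10·1.81e+08 = 1.813e+09 m³/yr.
C = 1930/1.813e+09 = 1.064e-06 kg/m³ = 0.001064 mg/L = 1.064 µg/L.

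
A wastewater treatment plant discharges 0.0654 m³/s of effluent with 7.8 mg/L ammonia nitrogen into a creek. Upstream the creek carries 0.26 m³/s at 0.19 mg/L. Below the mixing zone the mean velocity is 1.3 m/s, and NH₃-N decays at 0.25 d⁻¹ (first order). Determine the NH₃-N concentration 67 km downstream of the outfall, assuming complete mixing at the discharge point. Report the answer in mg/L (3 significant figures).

After complete mixing, C₀ = (0.0654·7.8 + 0.26·0.19) / 0.3254 = 1.719 mg/L.
Travel time t = 6.7e+04 m / 1.3 m/s = 5.154e+04 s = 0.5965 d.
C = 1.719·exp(−0.25·0.5965) = 1.719·0.8615 = 1.481 mg/L.

1.48 mg/L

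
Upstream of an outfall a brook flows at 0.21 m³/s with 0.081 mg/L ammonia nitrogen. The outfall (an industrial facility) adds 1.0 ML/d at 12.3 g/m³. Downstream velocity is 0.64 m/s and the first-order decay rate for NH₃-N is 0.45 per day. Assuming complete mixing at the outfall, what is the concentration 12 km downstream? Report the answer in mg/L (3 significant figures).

0.652 mg/L

1.0 ML/d = 0.01157 m³/s.
After complete mixing, C₀ = (0.01157·12.3 + 0.21·0.081) / 0.2216 = 0.7193 mg/L.
Travel time t = 1.2e+04 m / 0.64 m/s = 1.875e+04 s = 0.217 d.
C = 0.7193·exp(−0.45·0.217) = 0.7193·0.907 = 0.6523 mg/L.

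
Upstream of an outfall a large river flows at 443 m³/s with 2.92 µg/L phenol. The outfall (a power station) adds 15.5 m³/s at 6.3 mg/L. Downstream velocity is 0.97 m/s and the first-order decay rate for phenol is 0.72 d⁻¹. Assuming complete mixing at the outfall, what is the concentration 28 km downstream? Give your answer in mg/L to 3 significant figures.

2.92 µg/L = 0.00292 mg/L.
After complete mixing, C₀ = (15.5·6.3 + 443·0.00292) / 458.5 = 0.2158 mg/L.
Travel time t = 2.8e+04 m / 0.97 m/s = 2.887e+04 s = 0.3341 d.
C = 0.2158·exp(−0.72·0.3341) = 0.2158·0.7862 = 0.1697 mg/L.

0.170 mg/L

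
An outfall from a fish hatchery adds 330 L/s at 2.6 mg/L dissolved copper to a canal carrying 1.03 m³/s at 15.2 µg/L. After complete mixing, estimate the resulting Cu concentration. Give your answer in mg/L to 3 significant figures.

0.642 mg/L

330 L/s = 0.33 m³/s.
15.2 µg/L = 0.0152 mg/L.
By mass balance at complete mixing, C = (0.33·2.6 + 1.03·0.0152) / (0.33 + 1.03) = 0.8737/1.36 = 0.6424 mg/L.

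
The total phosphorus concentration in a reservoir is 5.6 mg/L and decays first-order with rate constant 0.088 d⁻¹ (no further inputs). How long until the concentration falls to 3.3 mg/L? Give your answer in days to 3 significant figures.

t = ln(C₀/C)/k = ln(5.6/3.3)/0.088 = 0.5288/0.088 = 6.01 d.

6.01 d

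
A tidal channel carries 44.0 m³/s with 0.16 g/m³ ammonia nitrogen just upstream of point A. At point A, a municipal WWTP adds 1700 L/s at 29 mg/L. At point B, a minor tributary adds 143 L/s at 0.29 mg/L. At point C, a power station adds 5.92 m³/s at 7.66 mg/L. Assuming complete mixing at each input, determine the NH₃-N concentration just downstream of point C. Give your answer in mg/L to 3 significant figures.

1.97 mg/L

1700 L/s = 1.7 m³/s.
After input A: C = (44·0.16 + 1.7·29) / 45.7 = 1.233 mg/L.
143 L/s = 0.143 m³/s.
After input B: C = (45.7·1.233 + 0.143·0.29) / 45.84 = 1.23 mg/L.
After input C: C = (45.84·1.23 + 5.92·7.66) / 51.76 = 1.965 mg/L.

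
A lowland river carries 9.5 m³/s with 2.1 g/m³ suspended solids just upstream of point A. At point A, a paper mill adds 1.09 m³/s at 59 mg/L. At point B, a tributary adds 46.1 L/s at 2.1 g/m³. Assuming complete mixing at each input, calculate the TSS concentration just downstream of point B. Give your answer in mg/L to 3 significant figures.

7.93 mg/L

After input A: C = (9.5·2.1 + 1.09·59) / 10.59 = 7.957 mg/L.
46.1 L/s = 0.0461 m³/s.
After input B: C = (10.59·7.957 + 0.0461·2.1) / 10.64 = 7.931 mg/L.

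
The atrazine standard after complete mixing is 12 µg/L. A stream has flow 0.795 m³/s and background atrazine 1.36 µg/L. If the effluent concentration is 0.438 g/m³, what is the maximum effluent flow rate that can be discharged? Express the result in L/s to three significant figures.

19.9 L/s

1.36 µg/L = 0.00136 mg/L.
12 µg/L = 0.012 mg/L.
Mass balance at complete mixing: C_std·(Q_w + Q_r) = Q_w·C_e + Q_r·C_b.
Rearranging, Q_w = Q_r·(C_std − C_b)/(C_e − C_std) = 0.795·(0.012 − 0.00136) / (0.438 − 0.012) = 0.01986 m³/s.
= 19.86 L/s.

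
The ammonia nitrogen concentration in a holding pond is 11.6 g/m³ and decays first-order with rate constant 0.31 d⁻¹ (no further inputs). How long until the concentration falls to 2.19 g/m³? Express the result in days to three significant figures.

5.38 d

t = ln(C₀/C)/k = ln(11.6/2.19)/0.31 = 1.667/0.31 = 5.378 d.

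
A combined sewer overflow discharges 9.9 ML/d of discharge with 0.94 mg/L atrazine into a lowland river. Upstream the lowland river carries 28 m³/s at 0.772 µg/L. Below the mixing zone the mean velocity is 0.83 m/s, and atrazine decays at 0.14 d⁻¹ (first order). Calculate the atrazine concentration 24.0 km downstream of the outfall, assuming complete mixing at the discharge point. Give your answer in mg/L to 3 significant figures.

9.9 ML/d = 0.1146 m³/s.
0.772 µg/L = 0.000772 mg/L.
After complete mixing, C₀ = (0.1146·0.94 + 28·0.000772) / 28.11 = 0.0046 mg/L.
Travel time t = 2.4e+04 m / 0.83 m/s = 2.892e+04 s = 0.3347 d.
C = 0.0046·exp(−0.14·0.3347) = 0.0046·0.9542 = 0.004389 mg/L.

0.00439 mg/L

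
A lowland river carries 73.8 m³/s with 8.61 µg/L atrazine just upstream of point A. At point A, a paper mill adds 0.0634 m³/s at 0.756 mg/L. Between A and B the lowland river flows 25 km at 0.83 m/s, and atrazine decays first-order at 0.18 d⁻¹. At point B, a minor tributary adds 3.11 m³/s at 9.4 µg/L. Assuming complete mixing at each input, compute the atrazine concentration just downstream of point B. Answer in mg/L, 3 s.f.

0.00872 mg/L

8.61 µg/L = 0.00861 mg/L.
After input A: C = (73.8·0.00861 + 0.0634·0.756) / 73.86 = 0.009252 mg/L.
Over the 25 km reach to input B (t = 3.012e+04 s = 0.3486 d), decay gives C = 0.009252·exp(−0.18·0.3486) = 0.008689 mg/L.
9.4 µg/L = 0.0094 mg/L.
After input B: C = (73.86·0.008689 + 3.11·0.0094) / 76.97 = 0.008718 mg/L.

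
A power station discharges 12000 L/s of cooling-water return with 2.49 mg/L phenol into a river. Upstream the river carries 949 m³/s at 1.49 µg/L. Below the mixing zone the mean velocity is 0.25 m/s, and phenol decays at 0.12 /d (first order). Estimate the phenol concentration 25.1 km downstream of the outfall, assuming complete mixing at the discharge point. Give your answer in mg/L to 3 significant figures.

0.0283 mg/L

12000 L/s = 12 m³/s.
1.49 µg/L = 0.00149 mg/L.
After complete mixing, C₀ = (12·2.49 + 949·0.00149) / 961 = 0.03256 mg/L.
Travel time t = 2.51e+04 m / 0.25 m/s = 1.004e+05 s = 1.162 d.
C = 0.03256·exp(−0.12·1.162) = 0.03256·0.8698 = 0.02833 mg/L.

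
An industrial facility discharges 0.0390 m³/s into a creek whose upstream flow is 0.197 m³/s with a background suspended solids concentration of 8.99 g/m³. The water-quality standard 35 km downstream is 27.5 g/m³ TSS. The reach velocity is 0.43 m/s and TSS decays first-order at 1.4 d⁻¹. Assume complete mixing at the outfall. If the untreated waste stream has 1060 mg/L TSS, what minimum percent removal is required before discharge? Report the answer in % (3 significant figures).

45.6 %

Travel time to the compliance point: t = 3.5e+04/0.43 = 8.14e+04 s = 0.9421 d; decay factor exp(−1.4·0.9421) = 0.2674.
So the concentration just after mixing may be at most 27.5/0.2674 = 102.8 mg/L.
Mass balance: 102.8·0.236 = 0.039·Cₑ + 0.197·8.99.
Cₑ = (24.27 − 1.771) / 0.039 = 576.9 mg/L.
Required removal = 1 − 576.9/1060 = 45.58 %.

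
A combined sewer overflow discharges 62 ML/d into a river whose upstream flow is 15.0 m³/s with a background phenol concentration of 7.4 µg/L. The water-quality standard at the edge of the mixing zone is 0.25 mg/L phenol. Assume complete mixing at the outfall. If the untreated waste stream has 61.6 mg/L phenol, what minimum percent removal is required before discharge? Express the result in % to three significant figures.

62 ML/d = 0.7176 m³/s.
7.4 µg/L = 0.0074 mg/L.
Mass balance: 0.25·15.72 = 0.7176·Cₑ + 15·0.0074.
Cₑ = (3.929 − 0.111) / 0.7176 = 5.321 mg/L.
Required removal = 1 − 5.321/61.6 = 91.36 %.

91.4 %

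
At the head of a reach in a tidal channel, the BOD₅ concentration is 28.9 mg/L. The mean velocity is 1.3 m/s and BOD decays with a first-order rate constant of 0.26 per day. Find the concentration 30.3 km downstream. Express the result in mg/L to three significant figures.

26.9 mg/L

Travel time t = 30.3 km / 1.3 m/s = 3.03e+04/1.3 = 2.331e+04 s = 0.2698 d.
First-order decay: C = 28.9·exp(−0.26·0.2698) = 28.9·0.9323 = 26.94 mg/L.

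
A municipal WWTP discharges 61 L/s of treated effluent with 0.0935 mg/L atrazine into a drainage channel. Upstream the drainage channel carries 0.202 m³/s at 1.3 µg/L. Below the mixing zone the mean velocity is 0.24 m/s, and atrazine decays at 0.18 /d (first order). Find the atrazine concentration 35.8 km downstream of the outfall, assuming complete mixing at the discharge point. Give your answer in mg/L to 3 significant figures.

0.0166 mg/L

61 L/s = 0.061 m³/s.
1.3 µg/L = 0.0013 mg/L.
After complete mixing, C₀ = (0.061·0.0935 + 0.202·0.0013) / 0.263 = 0.02268 mg/L.
Travel time t = 3.58e+04 m / 0.24 m/s = 1.492e+05 s = 1.726 d.
C = 0.02268·exp(−0.18·1.726) = 0.02268·0.7329 = 0.01663 mg/L.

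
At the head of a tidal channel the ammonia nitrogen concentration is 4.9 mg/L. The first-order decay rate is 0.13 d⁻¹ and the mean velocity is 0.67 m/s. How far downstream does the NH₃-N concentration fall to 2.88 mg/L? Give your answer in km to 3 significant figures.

From C = C₀·e^(−kt), t = ln(C₀/C)/k = ln(4.9/2.88)/0.13 = 0.5314/0.13 = 4.088 d.
Distance = v·t = 0.67 m/s × 3.532e+05 s = 2.366e+05 m = 236.6 km.

237 km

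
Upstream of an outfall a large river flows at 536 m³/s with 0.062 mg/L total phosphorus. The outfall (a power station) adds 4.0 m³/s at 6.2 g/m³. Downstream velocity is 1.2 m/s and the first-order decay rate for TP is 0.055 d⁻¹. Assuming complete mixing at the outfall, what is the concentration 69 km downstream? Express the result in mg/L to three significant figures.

After complete mixing, C₀ = (4·6.2 + 536·0.062) / 540 = 0.1075 mg/L.
Travel time t = 6.9e+04 m / 1.2 m/s = 5.75e+04 s = 0.6655 d.
C = 0.1075·exp(−0.055·0.6655) = 0.1075·0.9641 = 0.1036 mg/L.

0.104 mg/L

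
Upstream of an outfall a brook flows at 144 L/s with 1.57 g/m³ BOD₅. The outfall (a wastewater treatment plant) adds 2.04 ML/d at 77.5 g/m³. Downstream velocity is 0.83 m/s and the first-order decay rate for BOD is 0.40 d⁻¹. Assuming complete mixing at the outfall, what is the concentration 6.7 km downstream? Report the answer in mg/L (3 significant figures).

2.04 ML/d = 0.02361 m³/s.
144 L/s = 0.144 m³/s.
After complete mixing, C₀ = (0.02361·77.5 + 0.144·1.57) / 0.1676 = 12.27 mg/L.
Travel time t = 6700 m / 0.83 m/s = 8072 s = 0.09343 d.
C = 12.27·exp(−0.40·0.09343) = 12.27·0.9633 = 11.82 mg/L.

11.8 mg/L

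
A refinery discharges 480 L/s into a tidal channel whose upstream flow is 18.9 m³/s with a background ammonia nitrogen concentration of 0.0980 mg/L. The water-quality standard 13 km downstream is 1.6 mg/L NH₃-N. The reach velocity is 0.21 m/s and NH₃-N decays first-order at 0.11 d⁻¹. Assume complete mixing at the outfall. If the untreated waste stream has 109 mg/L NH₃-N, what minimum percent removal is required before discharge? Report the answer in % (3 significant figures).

480 L/s = 0.48 m³/s.
Travel time to the compliance point: t = 1.3e+04/0.21 = 6.19e+04 s = 0.7165 d; decay factor exp(−0.11·0.7165) = 0.9242.
So the concentration just after mixing may be at most 1.6/0.9242 = 1.731 mg/L.
Mass balance: 1.731·19.38 = 0.48·Cₑ + 18.9·0.098.
Cₑ = (33.55 − 1.852) / 0.48 = 66.04 mg/L.
Required removal = 1 − 66.04/109 = 39.41 %.

39.4 %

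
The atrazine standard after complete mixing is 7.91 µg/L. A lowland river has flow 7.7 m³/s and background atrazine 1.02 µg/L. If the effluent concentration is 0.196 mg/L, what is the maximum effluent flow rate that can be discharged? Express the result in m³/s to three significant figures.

1.02 µg/L = 0.00102 mg/L.
7.91 µg/L = 0.00791 mg/L.
Mass balance at complete mixing: C_std·(Q_w + Q_r) = Q_w·C_e + Q_r·C_b.
Rearranging, Q_w = Q_r·(C_std − C_b)/(C_e − C_std) = 7.7·(0.00791 − 0.00102) / (0.196 − 0.00791) = 0.2821 m³/s.

0.282 m³/s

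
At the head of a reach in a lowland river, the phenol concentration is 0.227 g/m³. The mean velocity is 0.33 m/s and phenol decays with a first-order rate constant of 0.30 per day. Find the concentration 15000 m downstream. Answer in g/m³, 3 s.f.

0.194 g/m³

Travel time t = 15000 m / 0.33 m/s = 1.5e+04/0.33 = 4.545e+04 s = 0.5261 d.
First-order decay: C = 0.227·exp(−0.30·0.5261) = 0.227·0.854 = 0.1939 g/m³.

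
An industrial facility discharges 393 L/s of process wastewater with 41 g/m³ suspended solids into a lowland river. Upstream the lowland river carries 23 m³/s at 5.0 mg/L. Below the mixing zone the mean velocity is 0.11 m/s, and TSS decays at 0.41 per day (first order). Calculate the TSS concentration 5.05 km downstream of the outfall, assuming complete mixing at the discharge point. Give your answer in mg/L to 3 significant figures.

4.51 mg/L

393 L/s = 0.393 m³/s.
After complete mixing, C₀ = (0.393·41 + 23·5) / 23.39 = 5.605 mg/L.
Travel time t = 5050 m / 0.11 m/s = 4.591e+04 s = 0.5314 d.
C = 5.605·exp(−0.41·0.5314) = 5.605·0.8042 = 4.508 mg/L.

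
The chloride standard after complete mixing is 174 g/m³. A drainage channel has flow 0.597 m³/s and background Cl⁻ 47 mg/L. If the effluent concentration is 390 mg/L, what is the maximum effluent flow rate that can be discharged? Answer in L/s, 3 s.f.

351 L/s

Mass balance at complete mixing: C_std·(Q_w + Q_r) = Q_w·C_e + Q_r·C_b.
Rearranging, Q_w = Q_r·(C_std − C_b)/(C_e − C_std) = 0.597·(174 − 47) / (390 − 174) = 0.351 m³/s.
= 351 L/s.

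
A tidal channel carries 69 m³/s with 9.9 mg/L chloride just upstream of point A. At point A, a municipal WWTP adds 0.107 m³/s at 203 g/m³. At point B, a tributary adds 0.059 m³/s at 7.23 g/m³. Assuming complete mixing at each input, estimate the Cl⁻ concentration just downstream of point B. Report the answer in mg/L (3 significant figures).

After input A: C = (69·9.9 + 0.107·203) / 69.11 = 10.2 mg/L.
After input B: C = (69.11·10.2 + 0.059·7.23) / 69.17 = 10.2 mg/L.

10.2 mg/L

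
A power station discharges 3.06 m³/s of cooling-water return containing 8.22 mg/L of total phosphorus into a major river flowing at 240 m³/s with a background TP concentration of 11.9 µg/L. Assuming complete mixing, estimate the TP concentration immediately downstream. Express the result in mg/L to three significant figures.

11.9 µg/L = 0.0119 mg/L.
Flow-weighted mixing gives C = (3.06·8.22 + 240·0.0119) / (3.06 + 240) = 28.01/243.1 = 0.1152 mg/L.

0.115 mg/L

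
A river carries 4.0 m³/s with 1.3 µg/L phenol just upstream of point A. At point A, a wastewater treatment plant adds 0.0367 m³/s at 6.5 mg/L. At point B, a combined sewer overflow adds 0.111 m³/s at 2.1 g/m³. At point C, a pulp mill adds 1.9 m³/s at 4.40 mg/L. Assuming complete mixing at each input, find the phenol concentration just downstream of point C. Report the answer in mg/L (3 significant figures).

1.3 µg/L = 0.0013 mg/L.
After input A: C = (4·0.0013 + 0.0367·6.5) / 4.037 = 0.06038 mg/L.
After input B: C = (4.037·0.06038 + 0.111·2.1) / 4.148 = 0.115 mg/L.
After input C: C = (4.148·0.115 + 1.9·4.4) / 6.048 = 1.461 mg/L.

1.46 mg/L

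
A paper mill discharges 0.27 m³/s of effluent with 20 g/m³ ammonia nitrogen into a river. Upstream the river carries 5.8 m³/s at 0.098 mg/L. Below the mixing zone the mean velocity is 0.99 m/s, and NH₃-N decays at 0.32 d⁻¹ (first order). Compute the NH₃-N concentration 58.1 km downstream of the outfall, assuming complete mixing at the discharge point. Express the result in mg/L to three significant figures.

0.791 mg/L

After complete mixing, C₀ = (0.27·20 + 5.8·0.098) / 6.07 = 0.9833 mg/L.
Travel time t = 5.81e+04 m / 0.99 m/s = 5.869e+04 s = 0.6792 d.
C = 0.9833·exp(−0.32·0.6792) = 0.9833·0.8046 = 0.7912 mg/L.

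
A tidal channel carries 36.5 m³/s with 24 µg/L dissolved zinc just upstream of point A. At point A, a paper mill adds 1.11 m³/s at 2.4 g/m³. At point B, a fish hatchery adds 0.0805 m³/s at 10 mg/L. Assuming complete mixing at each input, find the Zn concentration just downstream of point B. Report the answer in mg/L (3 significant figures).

24 µg/L = 0.024 mg/L.
After input A: C = (36.5·0.024 + 1.11·2.4) / 37.61 = 0.09412 mg/L.
After input B: C = (37.61·0.09412 + 0.0805·10) / 37.69 = 0.1153 mg/L.

0.115 mg/L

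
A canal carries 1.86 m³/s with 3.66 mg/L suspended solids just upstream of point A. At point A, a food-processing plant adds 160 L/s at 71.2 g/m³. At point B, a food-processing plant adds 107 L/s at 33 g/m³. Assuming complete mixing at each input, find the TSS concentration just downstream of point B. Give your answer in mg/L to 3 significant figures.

10.2 mg/L

160 L/s = 0.16 m³/s.
After input A: C = (1.86·3.66 + 0.16·71.2) / 2.02 = 9.01 mg/L.
107 L/s = 0.107 m³/s.
After input B: C = (2.02·9.01 + 0.107·33) / 2.127 = 10.22 mg/L.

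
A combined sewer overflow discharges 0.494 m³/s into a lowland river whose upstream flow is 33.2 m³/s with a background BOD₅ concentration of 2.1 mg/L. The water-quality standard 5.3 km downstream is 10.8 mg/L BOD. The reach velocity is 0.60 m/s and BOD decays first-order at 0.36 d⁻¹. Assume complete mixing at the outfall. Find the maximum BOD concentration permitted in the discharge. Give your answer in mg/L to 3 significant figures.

623 mg/L

Travel time to the compliance point: t = 5300/0.60 = 8833 s = 0.1022 d; decay factor exp(−0.36·0.1022) = 0.9639.
So the concentration just after mixing may be at most 10.8/0.9639 = 11.2 mg/L.
Mass balance: 11.2·33.69 = 0.494·Cₑ + 33.2·2.1.
Cₑ = (377.5 − 69.72) / 0.494 = 623.1 mg/L.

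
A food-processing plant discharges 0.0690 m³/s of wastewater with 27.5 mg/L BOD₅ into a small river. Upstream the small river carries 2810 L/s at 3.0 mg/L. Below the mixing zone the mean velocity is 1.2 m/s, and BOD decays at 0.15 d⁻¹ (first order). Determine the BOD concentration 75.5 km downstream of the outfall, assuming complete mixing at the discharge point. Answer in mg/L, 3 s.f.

2810 L/s = 2.81 m³/s.
After complete mixing, C₀ = (0.069·27.5 + 2.81·3) / 2.879 = 3.587 mg/L.
Travel time t = 7.55e+04 m / 1.2 m/s = 6.292e+04 s = 0.7282 d.
C = 3.587·exp(−0.15·0.7282) = 3.587·0.8965 = 3.216 mg/L.

3.22 mg/L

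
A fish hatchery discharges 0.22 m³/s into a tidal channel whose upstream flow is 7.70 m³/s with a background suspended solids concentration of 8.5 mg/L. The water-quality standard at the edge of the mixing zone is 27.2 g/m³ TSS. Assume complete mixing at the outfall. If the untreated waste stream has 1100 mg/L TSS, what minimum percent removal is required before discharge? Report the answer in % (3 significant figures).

Mass balance: 27.2·7.92 = 0.22·Cₑ + 7.7·8.5.
Cₑ = (215.4 − 65.45) / 0.22 = 681.7 mg/L.
Required removal = 1 − 681.7/1100 = 38.03 %.

38.0 %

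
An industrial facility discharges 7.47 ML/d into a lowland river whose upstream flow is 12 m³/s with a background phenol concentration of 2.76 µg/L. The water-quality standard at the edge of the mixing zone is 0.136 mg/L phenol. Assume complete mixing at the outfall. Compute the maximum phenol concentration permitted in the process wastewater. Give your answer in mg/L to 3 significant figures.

7.47 ML/d = 0.08646 m³/s.
2.76 µg/L = 0.00276 mg/L.
Mass balance: 0.136·12.09 = 0.08646·Cₑ + 12·0.00276.
Cₑ = (1.644 − 0.03312) / 0.08646 = 18.63 mg/L.

18.6 mg/L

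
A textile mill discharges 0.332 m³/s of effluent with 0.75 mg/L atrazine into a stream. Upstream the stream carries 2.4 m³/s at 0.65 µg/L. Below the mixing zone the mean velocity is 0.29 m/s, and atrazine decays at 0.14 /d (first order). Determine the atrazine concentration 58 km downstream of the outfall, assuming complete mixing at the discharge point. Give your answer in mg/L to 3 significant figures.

0.0663 mg/L

0.65 µg/L = 0.00065 mg/L.
After complete mixing, C₀ = (0.332·0.75 + 2.4·0.00065) / 2.732 = 0.09171 mg/L.
Travel time t = 5.8e+04 m / 0.29 m/s = 2e+05 s = 2.315 d.
C = 0.09171·exp(−0.14·2.315) = 0.09171·0.7232 = 0.06633 mg/L.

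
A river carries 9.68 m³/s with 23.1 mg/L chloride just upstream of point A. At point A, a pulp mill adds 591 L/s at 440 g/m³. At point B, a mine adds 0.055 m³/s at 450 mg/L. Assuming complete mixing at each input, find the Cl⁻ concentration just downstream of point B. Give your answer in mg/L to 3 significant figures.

49.2 mg/L

591 L/s = 0.591 m³/s.
After input A: C = (9.68·23.1 + 0.591·440) / 10.27 = 47.09 mg/L.
After input B: C = (10.27·47.09 + 0.055·450) / 10.33 = 49.23 mg/L.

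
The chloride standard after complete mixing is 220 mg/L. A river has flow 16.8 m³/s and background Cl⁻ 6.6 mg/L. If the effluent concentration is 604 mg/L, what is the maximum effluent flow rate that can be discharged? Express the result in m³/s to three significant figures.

Mass balance at complete mixing: C_std·(Q_w + Q_r) = Q_w·C_e + Q_r·C_b.
Rearranging, Q_w = Q_r·(C_std − C_b)/(C_e − C_std) = 16.8·(220 − 6.6) / (604 − 220) = 9.336 m³/s.

9.34 m³/s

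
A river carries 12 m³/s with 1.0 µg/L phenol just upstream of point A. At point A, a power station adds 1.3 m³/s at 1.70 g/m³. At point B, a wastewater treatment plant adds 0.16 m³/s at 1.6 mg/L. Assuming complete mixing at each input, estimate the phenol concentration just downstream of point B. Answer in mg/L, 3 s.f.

1.0 µg/L = 0.001 mg/L.
After input A: C = (12·0.001 + 1.3·1.7) / 13.3 = 0.1671 mg/L.
After input B: C = (13.3·0.1671 + 0.16·1.6) / 13.46 = 0.1841 mg/L.

0.184 mg/L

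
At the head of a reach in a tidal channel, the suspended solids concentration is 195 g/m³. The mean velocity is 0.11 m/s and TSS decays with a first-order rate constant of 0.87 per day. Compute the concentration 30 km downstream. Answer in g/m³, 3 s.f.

12.5 g/m³

Travel time t = 30 km / 0.11 m/s = 3e+04/0.11 = 2.727e+05 s = 3.157 d.
First-order decay: C = 195·exp(−0.87·3.157) = 195·0.06417 = 12.51 g/m³.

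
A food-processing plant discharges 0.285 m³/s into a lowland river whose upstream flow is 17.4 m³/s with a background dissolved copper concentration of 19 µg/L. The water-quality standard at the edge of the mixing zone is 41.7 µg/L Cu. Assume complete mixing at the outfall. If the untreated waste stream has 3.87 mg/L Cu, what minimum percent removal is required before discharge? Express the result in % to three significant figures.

19 µg/L = 0.019 mg/L.
41.7 µg/L = 0.0417 mg/L.
Mass balance: 0.0417·17.68 = 0.285·Cₑ + 17.4·0.019.
Cₑ = (0.7375 − 0.3306) / 0.285 = 1.428 mg/L.
Required removal = 1 − 1.428/3.87 = 63.11 %.

63.1 %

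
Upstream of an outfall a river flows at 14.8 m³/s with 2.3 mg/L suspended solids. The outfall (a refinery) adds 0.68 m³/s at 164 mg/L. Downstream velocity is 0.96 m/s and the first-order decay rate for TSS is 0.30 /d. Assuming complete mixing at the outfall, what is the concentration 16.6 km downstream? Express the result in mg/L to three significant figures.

8.86 mg/L

After complete mixing, C₀ = (0.68·164 + 14.8·2.3) / 15.48 = 9.403 mg/L.
Travel time t = 1.66e+04 m / 0.96 m/s = 1.729e+04 s = 0.2001 d.
C = 9.403·exp(−0.30·0.2001) = 9.403·0.9417 = 8.855 mg/L.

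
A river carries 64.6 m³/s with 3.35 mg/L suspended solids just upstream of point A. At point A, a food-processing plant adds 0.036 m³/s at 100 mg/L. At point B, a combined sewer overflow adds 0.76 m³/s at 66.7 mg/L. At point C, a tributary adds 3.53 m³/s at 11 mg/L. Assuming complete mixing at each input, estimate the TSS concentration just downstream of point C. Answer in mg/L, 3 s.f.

After input A: C = (64.6·3.35 + 0.036·100) / 64.64 = 3.404 mg/L.
After input B: C = (64.64·3.404 + 0.76·66.7) / 65.4 = 4.139 mg/L.
After input C: C = (65.4·4.139 + 3.53·11) / 68.93 = 4.491 mg/L.

4.49 mg/L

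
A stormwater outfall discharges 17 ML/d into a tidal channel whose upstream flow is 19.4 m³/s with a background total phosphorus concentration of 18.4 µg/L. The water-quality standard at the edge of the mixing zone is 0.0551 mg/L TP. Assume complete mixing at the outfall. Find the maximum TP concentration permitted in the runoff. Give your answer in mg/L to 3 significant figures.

3.67 mg/L

17 ML/d = 0.1968 m³/s.
18.4 µg/L = 0.0184 mg/L.
Mass balance: 0.0551·19.6 = 0.1968·Cₑ + 19.4·0.0184.
Cₑ = (1.08 − 0.357) / 0.1968 = 3.674 mg/L.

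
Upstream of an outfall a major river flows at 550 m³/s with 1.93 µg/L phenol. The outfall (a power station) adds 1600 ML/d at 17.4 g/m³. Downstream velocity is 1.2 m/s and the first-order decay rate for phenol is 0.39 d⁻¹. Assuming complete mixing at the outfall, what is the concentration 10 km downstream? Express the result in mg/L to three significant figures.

0.548 mg/L

1600 ML/d = 18.52 m³/s.
1.93 µg/L = 0.00193 mg/L.
After complete mixing, C₀ = (18.52·17.4 + 550·0.00193) / 568.5 = 0.5686 mg/L.
Travel time t = 1e+04 m / 1.2 m/s = 8333 s = 0.09645 d.
C = 0.5686·exp(−0.39·0.09645) = 0.5686·0.9631 = 0.5476 mg/L.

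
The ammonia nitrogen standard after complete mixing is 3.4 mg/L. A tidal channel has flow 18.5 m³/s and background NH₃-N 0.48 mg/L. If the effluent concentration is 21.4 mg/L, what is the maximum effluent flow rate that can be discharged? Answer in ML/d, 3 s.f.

259 ML/d

Mass balance at complete mixing: C_std·(Q_w + Q_r) = Q_w·C_e + Q_r·C_b.
Rearranging, Q_w = Q_r·(C_std − C_b)/(C_e − C_std) = 18.5·(3.4 − 0.48) / (21.4 − 3.4) = 3.001 m³/s.
= 259.3 ML/d.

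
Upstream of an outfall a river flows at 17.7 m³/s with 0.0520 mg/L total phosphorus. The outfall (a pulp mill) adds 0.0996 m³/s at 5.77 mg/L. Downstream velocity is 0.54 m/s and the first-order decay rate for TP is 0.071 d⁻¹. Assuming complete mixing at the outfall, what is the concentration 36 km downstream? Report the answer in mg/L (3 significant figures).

0.0795 mg/L

After complete mixing, C₀ = (0.0996·5.77 + 17.7·0.052) / 17.8 = 0.084 mg/L.
Travel time t = 3.6e+04 m / 0.54 m/s = 6.667e+04 s = 0.7716 d.
C = 0.084·exp(−0.071·0.7716) = 0.084·0.9467 = 0.07952 mg/L.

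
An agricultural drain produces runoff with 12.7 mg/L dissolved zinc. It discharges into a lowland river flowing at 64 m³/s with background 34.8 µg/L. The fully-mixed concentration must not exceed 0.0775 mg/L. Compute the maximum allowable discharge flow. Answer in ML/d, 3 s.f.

34.8 µg/L = 0.0348 mg/L.
Mass balance at complete mixing: C_std·(Q_w + Q_r) = Q_w·C_e + Q_r·C_b.
Rearranging, Q_w = Q_r·(C_std − C_b)/(C_e − C_std) = 64·(0.0775 − 0.0348) / (12.7 − 0.0775) = 0.2165 m³/s.
= 18.71 ML/d.

18.7 ML/d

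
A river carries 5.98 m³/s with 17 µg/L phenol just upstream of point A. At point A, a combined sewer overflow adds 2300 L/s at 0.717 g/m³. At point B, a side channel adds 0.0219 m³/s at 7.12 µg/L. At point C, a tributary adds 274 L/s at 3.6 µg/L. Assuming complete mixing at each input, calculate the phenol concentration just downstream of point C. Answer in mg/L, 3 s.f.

17 µg/L = 0.017 mg/L.
2300 L/s = 2.3 m³/s.
After input A: C = (5.98·0.017 + 2.3·0.717) / 8.28 = 0.2114 mg/L.
7.12 µg/L = 0.00712 mg/L.
After input B: C = (8.28·0.2114 + 0.0219·0.00712) / 8.302 = 0.2109 mg/L.
274 L/s = 0.274 m³/s.
3.6 µg/L = 0.0036 mg/L.
After input C: C = (8.302·0.2109 + 0.274·0.0036) / 8.576 = 0.2043 mg/L.

0.204 mg/L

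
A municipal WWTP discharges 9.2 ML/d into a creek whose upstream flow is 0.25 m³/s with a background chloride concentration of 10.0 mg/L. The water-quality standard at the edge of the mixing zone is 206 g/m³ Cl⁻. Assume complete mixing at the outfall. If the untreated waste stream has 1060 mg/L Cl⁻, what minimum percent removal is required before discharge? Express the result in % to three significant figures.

9.2 ML/d = 0.1065 m³/s.
Mass balance: 206·0.3565 = 0.1065·Cₑ + 0.25·10.
Cₑ = (73.44 − 2.5) / 0.1065 = 666.2 mg/L.
Required removal = 1 − 666.2/1060 = 37.15 %.

37.2 %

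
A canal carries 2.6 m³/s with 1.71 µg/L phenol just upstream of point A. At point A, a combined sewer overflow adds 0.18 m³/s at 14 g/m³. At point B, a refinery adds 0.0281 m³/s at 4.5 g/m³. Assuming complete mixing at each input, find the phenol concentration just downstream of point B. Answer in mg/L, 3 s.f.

0.944 mg/L

1.71 µg/L = 0.00171 mg/L.
After input A: C = (2.6·0.00171 + 0.18·14) / 2.78 = 0.9081 mg/L.
After input B: C = (2.78·0.9081 + 0.0281·4.5) / 2.808 = 0.944 mg/L.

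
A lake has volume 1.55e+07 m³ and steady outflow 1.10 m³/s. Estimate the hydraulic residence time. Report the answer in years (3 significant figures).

Q = 1.10 m³/s × 3.156e+07 s/yr = 3.471e+07 m³/yr.
Hydraulic residence time τ = V/Q = 1.55e+07/3.471e+07 = 0.4465 yr.

0.447 yr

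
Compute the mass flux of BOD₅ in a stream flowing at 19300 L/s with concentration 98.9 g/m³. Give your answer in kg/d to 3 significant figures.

165000 kg/d

19300 L/s = 19.3 m³/s.
Mass flux = Q·C = 19.3 m³/s × 98.9 g/m³ = 1909 g/s.
= 1909 g/s × 86.4 = 1.649e+05 kg/d.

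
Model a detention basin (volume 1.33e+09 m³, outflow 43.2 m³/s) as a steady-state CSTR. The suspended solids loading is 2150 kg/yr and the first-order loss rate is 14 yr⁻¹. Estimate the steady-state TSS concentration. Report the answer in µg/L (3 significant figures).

0.108 µg/L

Outflow Q = 43.2 m³/s × 3.156e+07 s/yr = 1.363e+09 m³/yr.
Steady-state CSTR mass balance: W = Q·C + k·V·C, so C = W/(Q + kV).
Q + kV = 1.363e+09 + 14·1.33e+09 = 1.998e+10 m³/yr.
C = 2150/1.998e+10 = 1.076e-07 kg/m³ = 0.0001076 mg/L = 0.1076 µg/L.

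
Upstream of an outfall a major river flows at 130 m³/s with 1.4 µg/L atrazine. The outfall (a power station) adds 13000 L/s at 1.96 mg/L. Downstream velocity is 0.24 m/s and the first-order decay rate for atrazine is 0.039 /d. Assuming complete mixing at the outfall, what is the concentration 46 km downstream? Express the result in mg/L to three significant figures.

13000 L/s = 13 m³/s.
1.4 µg/L = 0.0014 mg/L.
After complete mixing, C₀ = (13·1.96 + 130·0.0014) / 143 = 0.1795 mg/L.
Travel time t = 4.6e+04 m / 0.24 m/s = 1.917e+05 s = 2.218 d.
C = 0.1795·exp(−0.039·2.218) = 0.1795·0.9171 = 0.1646 mg/L.

0.165 mg/L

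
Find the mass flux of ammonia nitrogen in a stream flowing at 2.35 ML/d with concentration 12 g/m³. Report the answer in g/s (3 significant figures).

2.35 ML/d = 0.0272 m³/s.
Mass flux = Q·C = 0.0272 m³/s × 12 g/m³ = 0.3264 g/s.

0.326 g/s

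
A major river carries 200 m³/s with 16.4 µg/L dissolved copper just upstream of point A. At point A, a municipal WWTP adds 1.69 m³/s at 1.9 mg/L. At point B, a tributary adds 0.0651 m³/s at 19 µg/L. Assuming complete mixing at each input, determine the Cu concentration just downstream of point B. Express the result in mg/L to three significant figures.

16.4 µg/L = 0.0164 mg/L.
After input A: C = (200·0.0164 + 1.69·1.9) / 201.7 = 0.03218 mg/L.
19 µg/L = 0.019 mg/L.
After input B: C = (201.7·0.03218 + 0.0651·0.019) / 201.8 = 0.03218 mg/L.

0.0322 mg/L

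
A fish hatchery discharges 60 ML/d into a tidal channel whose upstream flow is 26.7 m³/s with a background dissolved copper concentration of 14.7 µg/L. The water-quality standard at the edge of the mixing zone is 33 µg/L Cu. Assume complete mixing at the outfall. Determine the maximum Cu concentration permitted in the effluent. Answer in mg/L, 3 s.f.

0.737 mg/L

60 ML/d = 0.6944 m³/s.
14.7 µg/L = 0.0147 mg/L.
33 µg/L = 0.033 mg/L.
Mass balance: 0.033·27.39 = 0.6944·Cₑ + 26.7·0.0147.
Cₑ = (0.904 − 0.3925) / 0.6944 = 0.7366 mg/L.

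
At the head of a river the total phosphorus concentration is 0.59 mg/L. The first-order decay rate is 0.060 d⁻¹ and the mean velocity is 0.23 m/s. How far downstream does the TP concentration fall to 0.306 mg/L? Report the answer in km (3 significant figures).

From C = C₀·e^(−kt), t = ln(C₀/C)/k = ln(0.59/0.306)/0.060 = 0.6565/0.060 = 10.94 d.
Distance = v·t = 0.23 m/s × 9.454e+05 s = 2.174e+05 m = 217.4 km.

217 km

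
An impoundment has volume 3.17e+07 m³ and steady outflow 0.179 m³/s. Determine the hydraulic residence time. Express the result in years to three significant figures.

Q = 0.179 m³/s × 3.156e+07 s/yr = 5.649e+06 m³/yr.
Hydraulic residence time τ = V/Q = 3.17e+07/5.649e+06 = 5.612 yr.

5.61 yr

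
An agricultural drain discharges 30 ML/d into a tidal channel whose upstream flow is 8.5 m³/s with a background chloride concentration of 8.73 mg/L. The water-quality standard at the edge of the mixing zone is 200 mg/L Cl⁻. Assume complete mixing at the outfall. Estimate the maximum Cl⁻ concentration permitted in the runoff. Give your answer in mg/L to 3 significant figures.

4880 mg/L

30 ML/d = 0.3472 m³/s.
Mass balance: 200·8.847 = 0.3472·Cₑ + 8.5·8.73.
Cₑ = (1769 − 74.2) / 0.3472 = 4882 mg/L.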